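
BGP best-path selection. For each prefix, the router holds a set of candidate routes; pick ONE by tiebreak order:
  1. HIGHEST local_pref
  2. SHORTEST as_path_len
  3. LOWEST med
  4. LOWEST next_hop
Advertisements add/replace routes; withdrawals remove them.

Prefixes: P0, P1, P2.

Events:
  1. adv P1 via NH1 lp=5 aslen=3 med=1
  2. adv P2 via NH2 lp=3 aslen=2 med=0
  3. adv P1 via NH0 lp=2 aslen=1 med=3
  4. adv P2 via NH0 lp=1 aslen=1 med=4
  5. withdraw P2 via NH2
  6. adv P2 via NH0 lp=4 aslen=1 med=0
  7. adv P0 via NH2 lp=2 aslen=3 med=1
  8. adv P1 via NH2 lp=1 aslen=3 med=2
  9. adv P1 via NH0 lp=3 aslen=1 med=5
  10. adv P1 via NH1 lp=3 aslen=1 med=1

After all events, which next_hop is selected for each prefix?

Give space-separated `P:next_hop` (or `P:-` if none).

Answer: P0:NH2 P1:NH1 P2:NH0

Derivation:
Op 1: best P0=- P1=NH1 P2=-
Op 2: best P0=- P1=NH1 P2=NH2
Op 3: best P0=- P1=NH1 P2=NH2
Op 4: best P0=- P1=NH1 P2=NH2
Op 5: best P0=- P1=NH1 P2=NH0
Op 6: best P0=- P1=NH1 P2=NH0
Op 7: best P0=NH2 P1=NH1 P2=NH0
Op 8: best P0=NH2 P1=NH1 P2=NH0
Op 9: best P0=NH2 P1=NH1 P2=NH0
Op 10: best P0=NH2 P1=NH1 P2=NH0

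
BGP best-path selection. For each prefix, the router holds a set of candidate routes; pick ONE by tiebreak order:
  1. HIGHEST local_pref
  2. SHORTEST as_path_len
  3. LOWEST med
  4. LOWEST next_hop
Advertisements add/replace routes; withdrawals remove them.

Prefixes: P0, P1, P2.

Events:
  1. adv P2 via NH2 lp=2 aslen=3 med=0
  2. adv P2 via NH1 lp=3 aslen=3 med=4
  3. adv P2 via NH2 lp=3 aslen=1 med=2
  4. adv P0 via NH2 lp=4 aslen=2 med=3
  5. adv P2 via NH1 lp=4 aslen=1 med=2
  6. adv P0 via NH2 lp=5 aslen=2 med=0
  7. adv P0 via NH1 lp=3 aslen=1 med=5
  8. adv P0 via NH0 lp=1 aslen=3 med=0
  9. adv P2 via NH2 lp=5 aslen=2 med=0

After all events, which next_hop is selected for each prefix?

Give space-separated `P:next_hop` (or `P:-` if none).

Answer: P0:NH2 P1:- P2:NH2

Derivation:
Op 1: best P0=- P1=- P2=NH2
Op 2: best P0=- P1=- P2=NH1
Op 3: best P0=- P1=- P2=NH2
Op 4: best P0=NH2 P1=- P2=NH2
Op 5: best P0=NH2 P1=- P2=NH1
Op 6: best P0=NH2 P1=- P2=NH1
Op 7: best P0=NH2 P1=- P2=NH1
Op 8: best P0=NH2 P1=- P2=NH1
Op 9: best P0=NH2 P1=- P2=NH2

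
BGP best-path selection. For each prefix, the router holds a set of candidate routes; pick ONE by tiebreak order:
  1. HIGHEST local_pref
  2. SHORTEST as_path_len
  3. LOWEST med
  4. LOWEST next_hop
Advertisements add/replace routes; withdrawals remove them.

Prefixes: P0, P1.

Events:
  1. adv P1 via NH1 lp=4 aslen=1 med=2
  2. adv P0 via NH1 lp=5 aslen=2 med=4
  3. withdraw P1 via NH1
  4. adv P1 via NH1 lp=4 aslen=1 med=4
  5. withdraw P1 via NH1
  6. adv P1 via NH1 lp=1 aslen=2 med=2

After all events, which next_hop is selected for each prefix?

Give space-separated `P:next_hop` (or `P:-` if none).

Op 1: best P0=- P1=NH1
Op 2: best P0=NH1 P1=NH1
Op 3: best P0=NH1 P1=-
Op 4: best P0=NH1 P1=NH1
Op 5: best P0=NH1 P1=-
Op 6: best P0=NH1 P1=NH1

Answer: P0:NH1 P1:NH1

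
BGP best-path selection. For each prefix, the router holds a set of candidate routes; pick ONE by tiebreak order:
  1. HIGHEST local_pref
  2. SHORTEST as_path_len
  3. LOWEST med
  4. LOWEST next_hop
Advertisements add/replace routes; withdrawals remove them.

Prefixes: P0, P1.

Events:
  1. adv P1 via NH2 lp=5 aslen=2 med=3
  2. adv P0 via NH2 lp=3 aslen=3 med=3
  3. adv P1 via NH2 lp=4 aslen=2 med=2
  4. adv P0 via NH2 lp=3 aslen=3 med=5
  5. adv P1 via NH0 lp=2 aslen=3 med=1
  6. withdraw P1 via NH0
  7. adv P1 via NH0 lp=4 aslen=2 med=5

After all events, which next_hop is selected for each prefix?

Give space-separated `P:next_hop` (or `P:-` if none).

Op 1: best P0=- P1=NH2
Op 2: best P0=NH2 P1=NH2
Op 3: best P0=NH2 P1=NH2
Op 4: best P0=NH2 P1=NH2
Op 5: best P0=NH2 P1=NH2
Op 6: best P0=NH2 P1=NH2
Op 7: best P0=NH2 P1=NH2

Answer: P0:NH2 P1:NH2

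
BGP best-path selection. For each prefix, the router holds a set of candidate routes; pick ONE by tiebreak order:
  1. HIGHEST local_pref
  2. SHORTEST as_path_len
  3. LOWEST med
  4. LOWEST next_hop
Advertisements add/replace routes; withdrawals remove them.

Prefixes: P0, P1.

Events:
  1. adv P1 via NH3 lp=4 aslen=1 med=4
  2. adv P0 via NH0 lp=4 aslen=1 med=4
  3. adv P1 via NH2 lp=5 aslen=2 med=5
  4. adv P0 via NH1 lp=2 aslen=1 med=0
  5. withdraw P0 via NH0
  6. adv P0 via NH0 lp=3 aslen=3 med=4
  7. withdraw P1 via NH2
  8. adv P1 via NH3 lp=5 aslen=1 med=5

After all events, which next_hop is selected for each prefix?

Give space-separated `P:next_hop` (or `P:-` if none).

Op 1: best P0=- P1=NH3
Op 2: best P0=NH0 P1=NH3
Op 3: best P0=NH0 P1=NH2
Op 4: best P0=NH0 P1=NH2
Op 5: best P0=NH1 P1=NH2
Op 6: best P0=NH0 P1=NH2
Op 7: best P0=NH0 P1=NH3
Op 8: best P0=NH0 P1=NH3

Answer: P0:NH0 P1:NH3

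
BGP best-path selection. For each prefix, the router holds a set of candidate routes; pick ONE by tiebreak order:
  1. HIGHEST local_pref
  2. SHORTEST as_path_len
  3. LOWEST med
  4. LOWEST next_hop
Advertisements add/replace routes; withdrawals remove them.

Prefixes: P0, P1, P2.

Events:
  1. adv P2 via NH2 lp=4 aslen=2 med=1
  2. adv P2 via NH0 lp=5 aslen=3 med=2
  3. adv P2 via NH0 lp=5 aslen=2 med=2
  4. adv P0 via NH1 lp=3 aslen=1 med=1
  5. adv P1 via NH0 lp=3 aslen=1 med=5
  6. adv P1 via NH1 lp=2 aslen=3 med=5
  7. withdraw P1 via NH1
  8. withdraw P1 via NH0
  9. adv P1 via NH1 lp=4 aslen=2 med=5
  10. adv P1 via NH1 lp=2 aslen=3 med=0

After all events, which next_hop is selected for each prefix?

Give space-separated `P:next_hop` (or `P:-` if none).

Answer: P0:NH1 P1:NH1 P2:NH0

Derivation:
Op 1: best P0=- P1=- P2=NH2
Op 2: best P0=- P1=- P2=NH0
Op 3: best P0=- P1=- P2=NH0
Op 4: best P0=NH1 P1=- P2=NH0
Op 5: best P0=NH1 P1=NH0 P2=NH0
Op 6: best P0=NH1 P1=NH0 P2=NH0
Op 7: best P0=NH1 P1=NH0 P2=NH0
Op 8: best P0=NH1 P1=- P2=NH0
Op 9: best P0=NH1 P1=NH1 P2=NH0
Op 10: best P0=NH1 P1=NH1 P2=NH0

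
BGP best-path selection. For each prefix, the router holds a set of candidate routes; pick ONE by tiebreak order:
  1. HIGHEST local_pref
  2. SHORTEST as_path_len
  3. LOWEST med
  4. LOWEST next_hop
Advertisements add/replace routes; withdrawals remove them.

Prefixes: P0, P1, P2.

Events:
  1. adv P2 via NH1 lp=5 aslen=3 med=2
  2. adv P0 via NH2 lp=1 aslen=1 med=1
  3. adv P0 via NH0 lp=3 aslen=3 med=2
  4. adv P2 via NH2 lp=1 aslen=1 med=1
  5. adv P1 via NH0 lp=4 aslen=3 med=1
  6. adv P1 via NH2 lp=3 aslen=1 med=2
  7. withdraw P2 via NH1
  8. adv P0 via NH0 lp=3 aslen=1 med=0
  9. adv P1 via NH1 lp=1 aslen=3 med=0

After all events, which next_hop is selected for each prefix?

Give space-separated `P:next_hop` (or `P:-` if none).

Op 1: best P0=- P1=- P2=NH1
Op 2: best P0=NH2 P1=- P2=NH1
Op 3: best P0=NH0 P1=- P2=NH1
Op 4: best P0=NH0 P1=- P2=NH1
Op 5: best P0=NH0 P1=NH0 P2=NH1
Op 6: best P0=NH0 P1=NH0 P2=NH1
Op 7: best P0=NH0 P1=NH0 P2=NH2
Op 8: best P0=NH0 P1=NH0 P2=NH2
Op 9: best P0=NH0 P1=NH0 P2=NH2

Answer: P0:NH0 P1:NH0 P2:NH2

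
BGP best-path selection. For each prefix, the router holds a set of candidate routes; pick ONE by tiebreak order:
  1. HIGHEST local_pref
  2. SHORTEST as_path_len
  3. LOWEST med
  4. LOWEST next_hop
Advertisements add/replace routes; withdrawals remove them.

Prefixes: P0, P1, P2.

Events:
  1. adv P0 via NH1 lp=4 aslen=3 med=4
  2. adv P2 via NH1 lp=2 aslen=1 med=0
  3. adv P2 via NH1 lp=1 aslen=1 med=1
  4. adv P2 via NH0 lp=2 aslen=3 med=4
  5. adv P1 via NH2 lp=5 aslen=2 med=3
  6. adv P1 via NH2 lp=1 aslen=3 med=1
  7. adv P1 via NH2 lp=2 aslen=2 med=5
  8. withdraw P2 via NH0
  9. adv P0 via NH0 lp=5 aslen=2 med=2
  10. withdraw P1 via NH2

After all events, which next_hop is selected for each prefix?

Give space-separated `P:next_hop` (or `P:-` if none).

Answer: P0:NH0 P1:- P2:NH1

Derivation:
Op 1: best P0=NH1 P1=- P2=-
Op 2: best P0=NH1 P1=- P2=NH1
Op 3: best P0=NH1 P1=- P2=NH1
Op 4: best P0=NH1 P1=- P2=NH0
Op 5: best P0=NH1 P1=NH2 P2=NH0
Op 6: best P0=NH1 P1=NH2 P2=NH0
Op 7: best P0=NH1 P1=NH2 P2=NH0
Op 8: best P0=NH1 P1=NH2 P2=NH1
Op 9: best P0=NH0 P1=NH2 P2=NH1
Op 10: best P0=NH0 P1=- P2=NH1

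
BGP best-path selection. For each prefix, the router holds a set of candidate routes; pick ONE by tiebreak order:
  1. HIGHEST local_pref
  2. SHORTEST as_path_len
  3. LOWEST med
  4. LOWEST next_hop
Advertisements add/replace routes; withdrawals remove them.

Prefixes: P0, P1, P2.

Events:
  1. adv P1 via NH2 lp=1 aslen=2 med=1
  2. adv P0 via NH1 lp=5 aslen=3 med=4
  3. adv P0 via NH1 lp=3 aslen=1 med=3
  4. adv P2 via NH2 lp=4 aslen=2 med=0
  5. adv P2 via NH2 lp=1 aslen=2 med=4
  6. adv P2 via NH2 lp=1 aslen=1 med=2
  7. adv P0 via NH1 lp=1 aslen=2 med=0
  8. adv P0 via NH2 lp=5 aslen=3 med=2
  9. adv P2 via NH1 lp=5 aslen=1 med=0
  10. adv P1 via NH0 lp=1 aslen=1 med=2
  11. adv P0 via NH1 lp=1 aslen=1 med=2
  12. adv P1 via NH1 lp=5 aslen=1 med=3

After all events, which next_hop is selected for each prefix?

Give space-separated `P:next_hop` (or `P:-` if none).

Op 1: best P0=- P1=NH2 P2=-
Op 2: best P0=NH1 P1=NH2 P2=-
Op 3: best P0=NH1 P1=NH2 P2=-
Op 4: best P0=NH1 P1=NH2 P2=NH2
Op 5: best P0=NH1 P1=NH2 P2=NH2
Op 6: best P0=NH1 P1=NH2 P2=NH2
Op 7: best P0=NH1 P1=NH2 P2=NH2
Op 8: best P0=NH2 P1=NH2 P2=NH2
Op 9: best P0=NH2 P1=NH2 P2=NH1
Op 10: best P0=NH2 P1=NH0 P2=NH1
Op 11: best P0=NH2 P1=NH0 P2=NH1
Op 12: best P0=NH2 P1=NH1 P2=NH1

Answer: P0:NH2 P1:NH1 P2:NH1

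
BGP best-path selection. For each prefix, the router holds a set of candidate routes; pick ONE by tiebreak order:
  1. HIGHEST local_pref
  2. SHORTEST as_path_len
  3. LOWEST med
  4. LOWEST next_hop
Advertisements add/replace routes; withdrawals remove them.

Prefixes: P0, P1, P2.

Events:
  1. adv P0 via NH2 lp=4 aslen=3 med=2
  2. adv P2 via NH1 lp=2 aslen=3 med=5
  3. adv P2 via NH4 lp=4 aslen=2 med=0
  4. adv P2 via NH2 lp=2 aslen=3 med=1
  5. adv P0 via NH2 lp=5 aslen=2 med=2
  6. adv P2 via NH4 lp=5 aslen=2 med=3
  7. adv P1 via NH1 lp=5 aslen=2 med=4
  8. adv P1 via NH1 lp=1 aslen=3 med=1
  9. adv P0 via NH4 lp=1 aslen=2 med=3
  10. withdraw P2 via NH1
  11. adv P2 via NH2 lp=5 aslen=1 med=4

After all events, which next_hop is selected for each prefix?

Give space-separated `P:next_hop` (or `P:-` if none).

Answer: P0:NH2 P1:NH1 P2:NH2

Derivation:
Op 1: best P0=NH2 P1=- P2=-
Op 2: best P0=NH2 P1=- P2=NH1
Op 3: best P0=NH2 P1=- P2=NH4
Op 4: best P0=NH2 P1=- P2=NH4
Op 5: best P0=NH2 P1=- P2=NH4
Op 6: best P0=NH2 P1=- P2=NH4
Op 7: best P0=NH2 P1=NH1 P2=NH4
Op 8: best P0=NH2 P1=NH1 P2=NH4
Op 9: best P0=NH2 P1=NH1 P2=NH4
Op 10: best P0=NH2 P1=NH1 P2=NH4
Op 11: best P0=NH2 P1=NH1 P2=NH2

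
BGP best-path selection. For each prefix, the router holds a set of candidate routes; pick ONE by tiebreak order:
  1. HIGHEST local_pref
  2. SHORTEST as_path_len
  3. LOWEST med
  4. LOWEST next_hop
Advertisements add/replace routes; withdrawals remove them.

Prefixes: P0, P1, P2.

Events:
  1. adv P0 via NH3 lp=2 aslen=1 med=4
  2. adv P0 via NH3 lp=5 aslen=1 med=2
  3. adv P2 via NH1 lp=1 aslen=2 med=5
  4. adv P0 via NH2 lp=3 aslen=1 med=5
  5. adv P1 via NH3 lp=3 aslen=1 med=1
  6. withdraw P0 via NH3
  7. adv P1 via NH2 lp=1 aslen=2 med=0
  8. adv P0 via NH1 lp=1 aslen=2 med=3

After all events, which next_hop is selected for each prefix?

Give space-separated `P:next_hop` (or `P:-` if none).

Answer: P0:NH2 P1:NH3 P2:NH1

Derivation:
Op 1: best P0=NH3 P1=- P2=-
Op 2: best P0=NH3 P1=- P2=-
Op 3: best P0=NH3 P1=- P2=NH1
Op 4: best P0=NH3 P1=- P2=NH1
Op 5: best P0=NH3 P1=NH3 P2=NH1
Op 6: best P0=NH2 P1=NH3 P2=NH1
Op 7: best P0=NH2 P1=NH3 P2=NH1
Op 8: best P0=NH2 P1=NH3 P2=NH1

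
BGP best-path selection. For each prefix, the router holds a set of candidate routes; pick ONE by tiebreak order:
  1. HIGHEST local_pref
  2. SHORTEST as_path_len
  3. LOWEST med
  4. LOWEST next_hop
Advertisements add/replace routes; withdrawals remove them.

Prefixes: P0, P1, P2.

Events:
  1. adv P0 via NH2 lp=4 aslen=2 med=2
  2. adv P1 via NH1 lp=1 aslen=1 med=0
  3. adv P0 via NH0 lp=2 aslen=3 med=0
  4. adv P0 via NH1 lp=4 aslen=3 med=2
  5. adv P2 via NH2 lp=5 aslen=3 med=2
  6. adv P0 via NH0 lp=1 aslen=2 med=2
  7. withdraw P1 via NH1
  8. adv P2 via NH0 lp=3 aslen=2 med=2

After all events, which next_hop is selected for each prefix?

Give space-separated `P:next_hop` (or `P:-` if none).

Op 1: best P0=NH2 P1=- P2=-
Op 2: best P0=NH2 P1=NH1 P2=-
Op 3: best P0=NH2 P1=NH1 P2=-
Op 4: best P0=NH2 P1=NH1 P2=-
Op 5: best P0=NH2 P1=NH1 P2=NH2
Op 6: best P0=NH2 P1=NH1 P2=NH2
Op 7: best P0=NH2 P1=- P2=NH2
Op 8: best P0=NH2 P1=- P2=NH2

Answer: P0:NH2 P1:- P2:NH2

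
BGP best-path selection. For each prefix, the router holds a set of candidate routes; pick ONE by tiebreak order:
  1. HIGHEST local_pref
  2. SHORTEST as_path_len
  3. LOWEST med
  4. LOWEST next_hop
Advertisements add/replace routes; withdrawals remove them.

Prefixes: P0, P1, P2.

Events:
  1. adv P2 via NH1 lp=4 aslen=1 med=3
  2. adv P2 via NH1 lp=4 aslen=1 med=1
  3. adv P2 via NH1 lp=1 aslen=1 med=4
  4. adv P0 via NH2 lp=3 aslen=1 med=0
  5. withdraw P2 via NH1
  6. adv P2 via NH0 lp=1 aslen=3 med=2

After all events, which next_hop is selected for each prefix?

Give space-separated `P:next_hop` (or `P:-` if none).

Answer: P0:NH2 P1:- P2:NH0

Derivation:
Op 1: best P0=- P1=- P2=NH1
Op 2: best P0=- P1=- P2=NH1
Op 3: best P0=- P1=- P2=NH1
Op 4: best P0=NH2 P1=- P2=NH1
Op 5: best P0=NH2 P1=- P2=-
Op 6: best P0=NH2 P1=- P2=NH0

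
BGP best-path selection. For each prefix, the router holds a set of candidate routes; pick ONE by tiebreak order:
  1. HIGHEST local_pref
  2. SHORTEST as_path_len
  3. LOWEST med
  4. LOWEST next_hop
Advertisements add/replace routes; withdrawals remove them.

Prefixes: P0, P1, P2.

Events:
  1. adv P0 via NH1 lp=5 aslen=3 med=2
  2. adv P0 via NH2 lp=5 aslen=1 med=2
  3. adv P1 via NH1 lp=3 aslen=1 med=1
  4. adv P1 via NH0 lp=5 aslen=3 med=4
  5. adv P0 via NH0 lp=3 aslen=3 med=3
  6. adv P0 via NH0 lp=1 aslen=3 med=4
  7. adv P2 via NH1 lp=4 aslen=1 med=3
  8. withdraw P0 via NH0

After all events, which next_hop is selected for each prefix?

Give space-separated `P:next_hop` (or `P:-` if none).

Op 1: best P0=NH1 P1=- P2=-
Op 2: best P0=NH2 P1=- P2=-
Op 3: best P0=NH2 P1=NH1 P2=-
Op 4: best P0=NH2 P1=NH0 P2=-
Op 5: best P0=NH2 P1=NH0 P2=-
Op 6: best P0=NH2 P1=NH0 P2=-
Op 7: best P0=NH2 P1=NH0 P2=NH1
Op 8: best P0=NH2 P1=NH0 P2=NH1

Answer: P0:NH2 P1:NH0 P2:NH1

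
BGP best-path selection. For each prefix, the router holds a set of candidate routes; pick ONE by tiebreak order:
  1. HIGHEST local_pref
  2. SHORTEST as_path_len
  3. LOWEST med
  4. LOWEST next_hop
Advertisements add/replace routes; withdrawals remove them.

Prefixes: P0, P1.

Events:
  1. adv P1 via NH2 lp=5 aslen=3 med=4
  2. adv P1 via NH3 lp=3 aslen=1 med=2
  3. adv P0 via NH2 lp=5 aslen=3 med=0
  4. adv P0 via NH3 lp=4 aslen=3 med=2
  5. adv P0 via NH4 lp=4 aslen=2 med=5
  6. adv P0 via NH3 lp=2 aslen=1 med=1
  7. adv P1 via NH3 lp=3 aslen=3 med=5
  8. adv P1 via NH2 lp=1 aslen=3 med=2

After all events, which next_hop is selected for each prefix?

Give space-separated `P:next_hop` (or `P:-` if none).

Answer: P0:NH2 P1:NH3

Derivation:
Op 1: best P0=- P1=NH2
Op 2: best P0=- P1=NH2
Op 3: best P0=NH2 P1=NH2
Op 4: best P0=NH2 P1=NH2
Op 5: best P0=NH2 P1=NH2
Op 6: best P0=NH2 P1=NH2
Op 7: best P0=NH2 P1=NH2
Op 8: best P0=NH2 P1=NH3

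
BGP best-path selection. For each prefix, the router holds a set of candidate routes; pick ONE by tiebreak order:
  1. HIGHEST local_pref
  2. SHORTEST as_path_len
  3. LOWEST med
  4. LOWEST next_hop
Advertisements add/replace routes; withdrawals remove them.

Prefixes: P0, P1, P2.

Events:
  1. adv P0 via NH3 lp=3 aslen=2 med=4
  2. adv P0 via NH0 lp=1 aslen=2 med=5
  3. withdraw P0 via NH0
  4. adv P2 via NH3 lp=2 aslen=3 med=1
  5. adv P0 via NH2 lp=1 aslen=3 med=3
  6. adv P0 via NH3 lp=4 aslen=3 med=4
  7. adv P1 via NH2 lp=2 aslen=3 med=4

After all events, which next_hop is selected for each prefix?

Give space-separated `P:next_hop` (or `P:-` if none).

Answer: P0:NH3 P1:NH2 P2:NH3

Derivation:
Op 1: best P0=NH3 P1=- P2=-
Op 2: best P0=NH3 P1=- P2=-
Op 3: best P0=NH3 P1=- P2=-
Op 4: best P0=NH3 P1=- P2=NH3
Op 5: best P0=NH3 P1=- P2=NH3
Op 6: best P0=NH3 P1=- P2=NH3
Op 7: best P0=NH3 P1=NH2 P2=NH3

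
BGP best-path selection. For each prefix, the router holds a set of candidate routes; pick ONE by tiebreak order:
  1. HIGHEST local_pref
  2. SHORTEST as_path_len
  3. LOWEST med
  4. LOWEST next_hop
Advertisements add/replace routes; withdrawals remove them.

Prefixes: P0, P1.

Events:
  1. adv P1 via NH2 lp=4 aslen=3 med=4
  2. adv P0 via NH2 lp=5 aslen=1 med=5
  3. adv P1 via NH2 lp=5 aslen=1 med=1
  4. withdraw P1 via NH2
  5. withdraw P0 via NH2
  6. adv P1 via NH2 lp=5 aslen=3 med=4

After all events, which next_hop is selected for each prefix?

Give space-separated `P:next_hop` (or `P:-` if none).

Answer: P0:- P1:NH2

Derivation:
Op 1: best P0=- P1=NH2
Op 2: best P0=NH2 P1=NH2
Op 3: best P0=NH2 P1=NH2
Op 4: best P0=NH2 P1=-
Op 5: best P0=- P1=-
Op 6: best P0=- P1=NH2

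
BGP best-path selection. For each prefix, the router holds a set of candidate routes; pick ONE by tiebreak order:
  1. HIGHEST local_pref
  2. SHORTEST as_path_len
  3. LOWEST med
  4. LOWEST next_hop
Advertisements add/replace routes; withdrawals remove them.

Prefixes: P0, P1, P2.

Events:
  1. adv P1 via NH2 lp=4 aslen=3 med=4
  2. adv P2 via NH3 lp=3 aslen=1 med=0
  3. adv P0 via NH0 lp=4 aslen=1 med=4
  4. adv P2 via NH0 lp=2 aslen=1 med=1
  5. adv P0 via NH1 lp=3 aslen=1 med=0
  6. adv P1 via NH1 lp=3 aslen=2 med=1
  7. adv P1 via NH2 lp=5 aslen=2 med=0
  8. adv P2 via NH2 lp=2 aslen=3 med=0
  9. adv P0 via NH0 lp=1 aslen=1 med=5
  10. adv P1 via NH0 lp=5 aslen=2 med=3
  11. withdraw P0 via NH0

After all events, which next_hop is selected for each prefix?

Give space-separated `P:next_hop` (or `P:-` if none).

Op 1: best P0=- P1=NH2 P2=-
Op 2: best P0=- P1=NH2 P2=NH3
Op 3: best P0=NH0 P1=NH2 P2=NH3
Op 4: best P0=NH0 P1=NH2 P2=NH3
Op 5: best P0=NH0 P1=NH2 P2=NH3
Op 6: best P0=NH0 P1=NH2 P2=NH3
Op 7: best P0=NH0 P1=NH2 P2=NH3
Op 8: best P0=NH0 P1=NH2 P2=NH3
Op 9: best P0=NH1 P1=NH2 P2=NH3
Op 10: best P0=NH1 P1=NH2 P2=NH3
Op 11: best P0=NH1 P1=NH2 P2=NH3

Answer: P0:NH1 P1:NH2 P2:NH3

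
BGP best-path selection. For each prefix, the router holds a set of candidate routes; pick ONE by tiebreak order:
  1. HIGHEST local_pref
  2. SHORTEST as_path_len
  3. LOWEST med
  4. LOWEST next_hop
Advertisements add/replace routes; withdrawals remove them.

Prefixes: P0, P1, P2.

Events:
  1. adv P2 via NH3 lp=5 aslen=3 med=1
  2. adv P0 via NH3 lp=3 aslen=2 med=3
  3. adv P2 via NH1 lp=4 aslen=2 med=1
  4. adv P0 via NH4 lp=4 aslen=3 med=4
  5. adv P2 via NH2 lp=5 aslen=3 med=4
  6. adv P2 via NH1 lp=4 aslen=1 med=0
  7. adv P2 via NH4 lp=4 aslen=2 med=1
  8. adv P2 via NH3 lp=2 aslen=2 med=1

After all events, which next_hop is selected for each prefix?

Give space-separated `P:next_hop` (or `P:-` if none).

Answer: P0:NH4 P1:- P2:NH2

Derivation:
Op 1: best P0=- P1=- P2=NH3
Op 2: best P0=NH3 P1=- P2=NH3
Op 3: best P0=NH3 P1=- P2=NH3
Op 4: best P0=NH4 P1=- P2=NH3
Op 5: best P0=NH4 P1=- P2=NH3
Op 6: best P0=NH4 P1=- P2=NH3
Op 7: best P0=NH4 P1=- P2=NH3
Op 8: best P0=NH4 P1=- P2=NH2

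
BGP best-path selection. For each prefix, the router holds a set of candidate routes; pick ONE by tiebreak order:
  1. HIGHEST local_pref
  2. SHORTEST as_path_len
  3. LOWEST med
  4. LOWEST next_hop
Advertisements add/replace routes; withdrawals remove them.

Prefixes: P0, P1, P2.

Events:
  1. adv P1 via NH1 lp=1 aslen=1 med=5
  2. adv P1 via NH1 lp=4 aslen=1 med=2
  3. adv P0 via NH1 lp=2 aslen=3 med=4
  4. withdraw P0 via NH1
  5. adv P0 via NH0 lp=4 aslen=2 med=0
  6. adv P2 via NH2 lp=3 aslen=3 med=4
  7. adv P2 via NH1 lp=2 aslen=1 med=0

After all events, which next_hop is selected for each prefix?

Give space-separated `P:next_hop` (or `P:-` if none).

Answer: P0:NH0 P1:NH1 P2:NH2

Derivation:
Op 1: best P0=- P1=NH1 P2=-
Op 2: best P0=- P1=NH1 P2=-
Op 3: best P0=NH1 P1=NH1 P2=-
Op 4: best P0=- P1=NH1 P2=-
Op 5: best P0=NH0 P1=NH1 P2=-
Op 6: best P0=NH0 P1=NH1 P2=NH2
Op 7: best P0=NH0 P1=NH1 P2=NH2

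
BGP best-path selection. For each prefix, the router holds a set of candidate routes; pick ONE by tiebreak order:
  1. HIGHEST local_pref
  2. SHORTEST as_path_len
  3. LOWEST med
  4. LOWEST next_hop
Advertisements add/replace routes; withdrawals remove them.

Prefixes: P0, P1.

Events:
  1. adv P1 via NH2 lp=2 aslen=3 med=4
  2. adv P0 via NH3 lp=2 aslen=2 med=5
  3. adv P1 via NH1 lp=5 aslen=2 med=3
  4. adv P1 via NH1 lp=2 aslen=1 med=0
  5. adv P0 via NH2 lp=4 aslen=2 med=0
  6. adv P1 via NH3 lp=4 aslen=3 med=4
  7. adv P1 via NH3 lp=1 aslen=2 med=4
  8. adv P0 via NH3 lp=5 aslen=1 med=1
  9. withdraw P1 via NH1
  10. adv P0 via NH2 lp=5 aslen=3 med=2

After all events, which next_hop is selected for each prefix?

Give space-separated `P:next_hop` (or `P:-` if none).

Op 1: best P0=- P1=NH2
Op 2: best P0=NH3 P1=NH2
Op 3: best P0=NH3 P1=NH1
Op 4: best P0=NH3 P1=NH1
Op 5: best P0=NH2 P1=NH1
Op 6: best P0=NH2 P1=NH3
Op 7: best P0=NH2 P1=NH1
Op 8: best P0=NH3 P1=NH1
Op 9: best P0=NH3 P1=NH2
Op 10: best P0=NH3 P1=NH2

Answer: P0:NH3 P1:NH2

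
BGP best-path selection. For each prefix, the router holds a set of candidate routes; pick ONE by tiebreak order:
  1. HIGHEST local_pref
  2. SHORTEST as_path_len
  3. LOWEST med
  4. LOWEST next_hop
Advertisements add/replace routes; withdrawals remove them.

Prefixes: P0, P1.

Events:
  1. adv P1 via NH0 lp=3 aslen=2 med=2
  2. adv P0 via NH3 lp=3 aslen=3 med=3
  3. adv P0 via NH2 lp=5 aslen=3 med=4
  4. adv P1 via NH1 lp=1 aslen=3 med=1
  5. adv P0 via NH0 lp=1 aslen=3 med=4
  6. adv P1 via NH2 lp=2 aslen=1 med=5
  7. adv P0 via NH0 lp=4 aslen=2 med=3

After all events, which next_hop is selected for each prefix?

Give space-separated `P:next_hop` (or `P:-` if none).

Answer: P0:NH2 P1:NH0

Derivation:
Op 1: best P0=- P1=NH0
Op 2: best P0=NH3 P1=NH0
Op 3: best P0=NH2 P1=NH0
Op 4: best P0=NH2 P1=NH0
Op 5: best P0=NH2 P1=NH0
Op 6: best P0=NH2 P1=NH0
Op 7: best P0=NH2 P1=NH0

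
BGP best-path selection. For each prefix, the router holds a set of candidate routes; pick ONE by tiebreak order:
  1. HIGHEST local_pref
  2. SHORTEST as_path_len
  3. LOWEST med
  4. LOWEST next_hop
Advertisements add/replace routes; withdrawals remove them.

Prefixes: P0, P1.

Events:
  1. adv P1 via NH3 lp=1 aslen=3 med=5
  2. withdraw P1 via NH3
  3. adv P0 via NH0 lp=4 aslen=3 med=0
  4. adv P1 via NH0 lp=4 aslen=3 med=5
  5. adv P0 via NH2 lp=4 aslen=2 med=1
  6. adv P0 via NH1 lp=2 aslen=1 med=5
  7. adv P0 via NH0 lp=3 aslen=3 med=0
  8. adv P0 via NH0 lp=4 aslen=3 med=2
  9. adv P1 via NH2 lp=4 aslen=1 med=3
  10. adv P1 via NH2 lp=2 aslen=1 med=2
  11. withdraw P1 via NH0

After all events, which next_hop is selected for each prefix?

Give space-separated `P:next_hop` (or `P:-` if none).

Answer: P0:NH2 P1:NH2

Derivation:
Op 1: best P0=- P1=NH3
Op 2: best P0=- P1=-
Op 3: best P0=NH0 P1=-
Op 4: best P0=NH0 P1=NH0
Op 5: best P0=NH2 P1=NH0
Op 6: best P0=NH2 P1=NH0
Op 7: best P0=NH2 P1=NH0
Op 8: best P0=NH2 P1=NH0
Op 9: best P0=NH2 P1=NH2
Op 10: best P0=NH2 P1=NH0
Op 11: best P0=NH2 P1=NH2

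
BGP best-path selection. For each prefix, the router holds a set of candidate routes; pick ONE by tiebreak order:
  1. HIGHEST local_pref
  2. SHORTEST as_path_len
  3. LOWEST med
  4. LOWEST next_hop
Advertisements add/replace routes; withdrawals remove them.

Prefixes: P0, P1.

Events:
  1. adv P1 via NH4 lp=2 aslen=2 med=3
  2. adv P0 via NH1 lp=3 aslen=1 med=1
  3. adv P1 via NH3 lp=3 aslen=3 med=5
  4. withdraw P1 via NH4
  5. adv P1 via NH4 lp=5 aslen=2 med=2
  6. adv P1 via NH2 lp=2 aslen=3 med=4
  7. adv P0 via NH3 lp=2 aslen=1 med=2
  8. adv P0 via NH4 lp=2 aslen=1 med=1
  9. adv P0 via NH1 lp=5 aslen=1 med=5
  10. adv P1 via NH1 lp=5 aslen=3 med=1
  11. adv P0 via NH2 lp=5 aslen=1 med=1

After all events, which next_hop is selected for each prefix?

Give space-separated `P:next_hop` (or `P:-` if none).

Op 1: best P0=- P1=NH4
Op 2: best P0=NH1 P1=NH4
Op 3: best P0=NH1 P1=NH3
Op 4: best P0=NH1 P1=NH3
Op 5: best P0=NH1 P1=NH4
Op 6: best P0=NH1 P1=NH4
Op 7: best P0=NH1 P1=NH4
Op 8: best P0=NH1 P1=NH4
Op 9: best P0=NH1 P1=NH4
Op 10: best P0=NH1 P1=NH4
Op 11: best P0=NH2 P1=NH4

Answer: P0:NH2 P1:NH4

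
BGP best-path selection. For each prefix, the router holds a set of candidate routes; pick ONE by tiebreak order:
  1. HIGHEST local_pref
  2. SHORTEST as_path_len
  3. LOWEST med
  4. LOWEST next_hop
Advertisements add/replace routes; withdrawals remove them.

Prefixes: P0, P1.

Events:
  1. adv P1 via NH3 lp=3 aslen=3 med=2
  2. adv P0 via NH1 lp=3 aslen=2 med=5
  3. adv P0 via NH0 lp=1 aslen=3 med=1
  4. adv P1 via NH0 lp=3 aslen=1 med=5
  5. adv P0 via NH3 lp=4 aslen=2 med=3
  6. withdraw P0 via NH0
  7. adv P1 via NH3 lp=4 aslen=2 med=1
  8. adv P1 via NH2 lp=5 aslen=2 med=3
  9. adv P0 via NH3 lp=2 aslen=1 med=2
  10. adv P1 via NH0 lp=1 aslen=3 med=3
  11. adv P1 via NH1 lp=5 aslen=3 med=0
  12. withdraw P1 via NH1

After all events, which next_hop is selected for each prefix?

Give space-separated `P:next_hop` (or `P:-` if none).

Op 1: best P0=- P1=NH3
Op 2: best P0=NH1 P1=NH3
Op 3: best P0=NH1 P1=NH3
Op 4: best P0=NH1 P1=NH0
Op 5: best P0=NH3 P1=NH0
Op 6: best P0=NH3 P1=NH0
Op 7: best P0=NH3 P1=NH3
Op 8: best P0=NH3 P1=NH2
Op 9: best P0=NH1 P1=NH2
Op 10: best P0=NH1 P1=NH2
Op 11: best P0=NH1 P1=NH2
Op 12: best P0=NH1 P1=NH2

Answer: P0:NH1 P1:NH2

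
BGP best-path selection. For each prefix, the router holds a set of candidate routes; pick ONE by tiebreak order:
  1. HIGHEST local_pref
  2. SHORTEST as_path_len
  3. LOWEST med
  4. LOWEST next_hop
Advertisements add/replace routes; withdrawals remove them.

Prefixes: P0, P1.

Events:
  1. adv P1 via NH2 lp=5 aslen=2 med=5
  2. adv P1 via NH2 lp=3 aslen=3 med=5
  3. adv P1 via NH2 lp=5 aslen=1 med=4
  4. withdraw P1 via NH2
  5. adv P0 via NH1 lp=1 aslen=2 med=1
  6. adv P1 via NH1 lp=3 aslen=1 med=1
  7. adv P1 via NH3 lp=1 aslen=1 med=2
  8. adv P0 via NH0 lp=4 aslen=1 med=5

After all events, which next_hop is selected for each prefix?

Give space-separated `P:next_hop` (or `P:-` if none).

Answer: P0:NH0 P1:NH1

Derivation:
Op 1: best P0=- P1=NH2
Op 2: best P0=- P1=NH2
Op 3: best P0=- P1=NH2
Op 4: best P0=- P1=-
Op 5: best P0=NH1 P1=-
Op 6: best P0=NH1 P1=NH1
Op 7: best P0=NH1 P1=NH1
Op 8: best P0=NH0 P1=NH1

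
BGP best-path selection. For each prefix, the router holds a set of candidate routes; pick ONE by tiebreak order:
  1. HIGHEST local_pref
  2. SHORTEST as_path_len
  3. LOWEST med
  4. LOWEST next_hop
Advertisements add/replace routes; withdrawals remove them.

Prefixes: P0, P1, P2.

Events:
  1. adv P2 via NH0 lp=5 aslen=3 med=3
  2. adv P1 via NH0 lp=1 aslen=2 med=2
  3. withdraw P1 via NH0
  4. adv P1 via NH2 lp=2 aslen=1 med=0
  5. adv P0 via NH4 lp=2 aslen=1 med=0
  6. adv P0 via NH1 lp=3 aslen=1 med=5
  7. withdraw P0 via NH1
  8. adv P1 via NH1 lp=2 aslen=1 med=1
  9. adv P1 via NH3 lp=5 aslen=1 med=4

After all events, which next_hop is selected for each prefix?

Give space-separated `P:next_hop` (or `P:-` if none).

Answer: P0:NH4 P1:NH3 P2:NH0

Derivation:
Op 1: best P0=- P1=- P2=NH0
Op 2: best P0=- P1=NH0 P2=NH0
Op 3: best P0=- P1=- P2=NH0
Op 4: best P0=- P1=NH2 P2=NH0
Op 5: best P0=NH4 P1=NH2 P2=NH0
Op 6: best P0=NH1 P1=NH2 P2=NH0
Op 7: best P0=NH4 P1=NH2 P2=NH0
Op 8: best P0=NH4 P1=NH2 P2=NH0
Op 9: best P0=NH4 P1=NH3 P2=NH0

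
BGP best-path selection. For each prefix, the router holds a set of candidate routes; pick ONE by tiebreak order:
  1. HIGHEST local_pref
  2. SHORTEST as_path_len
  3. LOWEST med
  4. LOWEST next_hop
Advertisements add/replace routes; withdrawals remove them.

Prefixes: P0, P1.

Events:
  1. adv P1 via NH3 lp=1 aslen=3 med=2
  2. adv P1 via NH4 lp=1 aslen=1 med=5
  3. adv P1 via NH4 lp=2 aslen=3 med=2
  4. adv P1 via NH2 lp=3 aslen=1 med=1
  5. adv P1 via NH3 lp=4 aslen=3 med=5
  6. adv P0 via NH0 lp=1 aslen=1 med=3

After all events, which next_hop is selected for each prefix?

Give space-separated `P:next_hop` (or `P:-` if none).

Op 1: best P0=- P1=NH3
Op 2: best P0=- P1=NH4
Op 3: best P0=- P1=NH4
Op 4: best P0=- P1=NH2
Op 5: best P0=- P1=NH3
Op 6: best P0=NH0 P1=NH3

Answer: P0:NH0 P1:NH3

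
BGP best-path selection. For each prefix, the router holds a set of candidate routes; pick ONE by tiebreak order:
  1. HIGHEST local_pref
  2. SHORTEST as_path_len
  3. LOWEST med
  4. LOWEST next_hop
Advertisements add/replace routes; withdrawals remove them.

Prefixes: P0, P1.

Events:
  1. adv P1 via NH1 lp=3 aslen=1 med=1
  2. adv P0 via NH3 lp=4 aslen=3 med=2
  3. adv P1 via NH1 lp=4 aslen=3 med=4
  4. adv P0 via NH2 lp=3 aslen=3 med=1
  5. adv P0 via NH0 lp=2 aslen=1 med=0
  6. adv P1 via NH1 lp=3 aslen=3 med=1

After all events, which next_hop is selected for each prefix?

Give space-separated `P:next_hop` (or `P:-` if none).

Op 1: best P0=- P1=NH1
Op 2: best P0=NH3 P1=NH1
Op 3: best P0=NH3 P1=NH1
Op 4: best P0=NH3 P1=NH1
Op 5: best P0=NH3 P1=NH1
Op 6: best P0=NH3 P1=NH1

Answer: P0:NH3 P1:NH1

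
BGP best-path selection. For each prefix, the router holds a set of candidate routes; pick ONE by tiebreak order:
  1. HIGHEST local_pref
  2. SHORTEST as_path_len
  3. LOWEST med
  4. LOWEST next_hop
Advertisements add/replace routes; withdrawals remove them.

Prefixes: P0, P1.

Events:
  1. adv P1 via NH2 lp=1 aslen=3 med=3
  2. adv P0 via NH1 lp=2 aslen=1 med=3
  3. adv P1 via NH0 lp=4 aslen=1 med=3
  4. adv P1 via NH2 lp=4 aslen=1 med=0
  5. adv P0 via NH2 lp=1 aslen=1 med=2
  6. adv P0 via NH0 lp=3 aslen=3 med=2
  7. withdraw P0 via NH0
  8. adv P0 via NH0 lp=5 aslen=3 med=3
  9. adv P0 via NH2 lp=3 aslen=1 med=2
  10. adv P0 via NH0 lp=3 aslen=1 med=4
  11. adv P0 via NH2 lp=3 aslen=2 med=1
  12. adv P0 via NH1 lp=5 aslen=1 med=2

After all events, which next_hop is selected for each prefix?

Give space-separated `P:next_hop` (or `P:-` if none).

Op 1: best P0=- P1=NH2
Op 2: best P0=NH1 P1=NH2
Op 3: best P0=NH1 P1=NH0
Op 4: best P0=NH1 P1=NH2
Op 5: best P0=NH1 P1=NH2
Op 6: best P0=NH0 P1=NH2
Op 7: best P0=NH1 P1=NH2
Op 8: best P0=NH0 P1=NH2
Op 9: best P0=NH0 P1=NH2
Op 10: best P0=NH2 P1=NH2
Op 11: best P0=NH0 P1=NH2
Op 12: best P0=NH1 P1=NH2

Answer: P0:NH1 P1:NH2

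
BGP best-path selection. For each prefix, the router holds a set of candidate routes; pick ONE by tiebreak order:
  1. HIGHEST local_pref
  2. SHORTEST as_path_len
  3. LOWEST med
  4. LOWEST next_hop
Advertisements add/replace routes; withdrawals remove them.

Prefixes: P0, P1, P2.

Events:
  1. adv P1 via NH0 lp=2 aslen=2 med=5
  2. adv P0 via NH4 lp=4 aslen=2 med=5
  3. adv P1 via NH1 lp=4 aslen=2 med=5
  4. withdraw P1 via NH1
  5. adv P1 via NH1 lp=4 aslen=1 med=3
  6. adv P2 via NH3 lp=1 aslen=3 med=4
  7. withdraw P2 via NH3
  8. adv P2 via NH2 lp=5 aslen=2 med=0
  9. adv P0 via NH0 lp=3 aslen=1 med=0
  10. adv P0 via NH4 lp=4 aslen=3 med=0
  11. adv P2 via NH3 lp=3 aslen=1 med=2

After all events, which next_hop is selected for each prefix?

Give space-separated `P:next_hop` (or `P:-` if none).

Op 1: best P0=- P1=NH0 P2=-
Op 2: best P0=NH4 P1=NH0 P2=-
Op 3: best P0=NH4 P1=NH1 P2=-
Op 4: best P0=NH4 P1=NH0 P2=-
Op 5: best P0=NH4 P1=NH1 P2=-
Op 6: best P0=NH4 P1=NH1 P2=NH3
Op 7: best P0=NH4 P1=NH1 P2=-
Op 8: best P0=NH4 P1=NH1 P2=NH2
Op 9: best P0=NH4 P1=NH1 P2=NH2
Op 10: best P0=NH4 P1=NH1 P2=NH2
Op 11: best P0=NH4 P1=NH1 P2=NH2

Answer: P0:NH4 P1:NH1 P2:NH2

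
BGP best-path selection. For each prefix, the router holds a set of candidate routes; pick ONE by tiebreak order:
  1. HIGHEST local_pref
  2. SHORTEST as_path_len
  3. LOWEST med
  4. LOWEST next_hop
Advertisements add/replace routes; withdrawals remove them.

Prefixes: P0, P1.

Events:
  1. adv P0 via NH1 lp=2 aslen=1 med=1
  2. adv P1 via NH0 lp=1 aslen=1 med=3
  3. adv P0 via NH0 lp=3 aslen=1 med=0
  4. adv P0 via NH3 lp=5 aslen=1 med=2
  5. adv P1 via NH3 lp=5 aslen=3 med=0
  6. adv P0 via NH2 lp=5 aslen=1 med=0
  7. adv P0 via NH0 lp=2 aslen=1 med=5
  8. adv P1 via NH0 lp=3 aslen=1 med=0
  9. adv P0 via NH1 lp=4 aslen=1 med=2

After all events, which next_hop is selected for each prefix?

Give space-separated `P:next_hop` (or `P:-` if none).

Answer: P0:NH2 P1:NH3

Derivation:
Op 1: best P0=NH1 P1=-
Op 2: best P0=NH1 P1=NH0
Op 3: best P0=NH0 P1=NH0
Op 4: best P0=NH3 P1=NH0
Op 5: best P0=NH3 P1=NH3
Op 6: best P0=NH2 P1=NH3
Op 7: best P0=NH2 P1=NH3
Op 8: best P0=NH2 P1=NH3
Op 9: best P0=NH2 P1=NH3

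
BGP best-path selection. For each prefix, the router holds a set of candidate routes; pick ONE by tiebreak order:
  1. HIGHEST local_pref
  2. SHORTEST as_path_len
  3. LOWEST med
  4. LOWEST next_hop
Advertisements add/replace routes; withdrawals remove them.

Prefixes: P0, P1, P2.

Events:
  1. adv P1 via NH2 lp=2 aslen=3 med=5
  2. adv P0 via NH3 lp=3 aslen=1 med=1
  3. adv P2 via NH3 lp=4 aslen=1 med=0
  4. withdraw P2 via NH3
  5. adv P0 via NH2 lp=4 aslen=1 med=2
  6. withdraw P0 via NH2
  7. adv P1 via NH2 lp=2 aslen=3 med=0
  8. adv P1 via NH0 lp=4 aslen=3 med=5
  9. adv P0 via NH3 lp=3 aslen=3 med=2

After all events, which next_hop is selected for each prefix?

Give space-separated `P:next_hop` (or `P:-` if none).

Op 1: best P0=- P1=NH2 P2=-
Op 2: best P0=NH3 P1=NH2 P2=-
Op 3: best P0=NH3 P1=NH2 P2=NH3
Op 4: best P0=NH3 P1=NH2 P2=-
Op 5: best P0=NH2 P1=NH2 P2=-
Op 6: best P0=NH3 P1=NH2 P2=-
Op 7: best P0=NH3 P1=NH2 P2=-
Op 8: best P0=NH3 P1=NH0 P2=-
Op 9: best P0=NH3 P1=NH0 P2=-

Answer: P0:NH3 P1:NH0 P2:-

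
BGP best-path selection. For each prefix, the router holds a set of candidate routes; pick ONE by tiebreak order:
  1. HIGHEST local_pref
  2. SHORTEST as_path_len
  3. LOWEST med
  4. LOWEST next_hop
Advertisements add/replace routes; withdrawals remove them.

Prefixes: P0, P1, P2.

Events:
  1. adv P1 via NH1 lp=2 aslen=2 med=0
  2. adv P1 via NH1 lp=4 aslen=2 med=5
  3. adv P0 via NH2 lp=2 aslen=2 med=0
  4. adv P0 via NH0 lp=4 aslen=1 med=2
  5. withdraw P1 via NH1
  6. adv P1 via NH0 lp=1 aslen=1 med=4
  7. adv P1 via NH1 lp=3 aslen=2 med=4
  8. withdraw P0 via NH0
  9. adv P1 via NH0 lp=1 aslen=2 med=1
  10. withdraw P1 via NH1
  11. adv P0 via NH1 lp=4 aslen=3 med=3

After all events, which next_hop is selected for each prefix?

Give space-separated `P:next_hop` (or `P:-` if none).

Op 1: best P0=- P1=NH1 P2=-
Op 2: best P0=- P1=NH1 P2=-
Op 3: best P0=NH2 P1=NH1 P2=-
Op 4: best P0=NH0 P1=NH1 P2=-
Op 5: best P0=NH0 P1=- P2=-
Op 6: best P0=NH0 P1=NH0 P2=-
Op 7: best P0=NH0 P1=NH1 P2=-
Op 8: best P0=NH2 P1=NH1 P2=-
Op 9: best P0=NH2 P1=NH1 P2=-
Op 10: best P0=NH2 P1=NH0 P2=-
Op 11: best P0=NH1 P1=NH0 P2=-

Answer: P0:NH1 P1:NH0 P2:-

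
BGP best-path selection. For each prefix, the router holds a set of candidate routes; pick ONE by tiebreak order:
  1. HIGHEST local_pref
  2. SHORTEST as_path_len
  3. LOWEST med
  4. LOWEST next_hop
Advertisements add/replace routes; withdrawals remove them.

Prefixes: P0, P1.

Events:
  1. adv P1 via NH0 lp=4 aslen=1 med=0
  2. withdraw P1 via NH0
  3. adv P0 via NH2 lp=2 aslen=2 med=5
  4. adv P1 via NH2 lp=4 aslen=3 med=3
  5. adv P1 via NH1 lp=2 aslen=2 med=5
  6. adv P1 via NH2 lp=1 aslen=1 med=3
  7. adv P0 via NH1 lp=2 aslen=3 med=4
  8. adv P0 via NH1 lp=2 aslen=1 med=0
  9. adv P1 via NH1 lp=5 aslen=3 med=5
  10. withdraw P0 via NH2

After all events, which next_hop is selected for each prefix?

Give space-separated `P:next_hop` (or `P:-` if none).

Answer: P0:NH1 P1:NH1

Derivation:
Op 1: best P0=- P1=NH0
Op 2: best P0=- P1=-
Op 3: best P0=NH2 P1=-
Op 4: best P0=NH2 P1=NH2
Op 5: best P0=NH2 P1=NH2
Op 6: best P0=NH2 P1=NH1
Op 7: best P0=NH2 P1=NH1
Op 8: best P0=NH1 P1=NH1
Op 9: best P0=NH1 P1=NH1
Op 10: best P0=NH1 P1=NH1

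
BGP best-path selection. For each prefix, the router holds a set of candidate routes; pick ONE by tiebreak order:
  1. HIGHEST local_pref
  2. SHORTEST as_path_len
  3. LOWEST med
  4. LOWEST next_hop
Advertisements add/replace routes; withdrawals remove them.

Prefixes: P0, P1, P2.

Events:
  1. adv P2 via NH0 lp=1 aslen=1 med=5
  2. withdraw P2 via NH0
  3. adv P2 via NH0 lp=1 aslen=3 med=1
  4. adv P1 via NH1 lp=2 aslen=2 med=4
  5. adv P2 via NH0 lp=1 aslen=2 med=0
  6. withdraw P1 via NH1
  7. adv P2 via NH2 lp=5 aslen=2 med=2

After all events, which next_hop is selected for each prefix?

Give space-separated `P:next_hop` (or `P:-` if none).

Answer: P0:- P1:- P2:NH2

Derivation:
Op 1: best P0=- P1=- P2=NH0
Op 2: best P0=- P1=- P2=-
Op 3: best P0=- P1=- P2=NH0
Op 4: best P0=- P1=NH1 P2=NH0
Op 5: best P0=- P1=NH1 P2=NH0
Op 6: best P0=- P1=- P2=NH0
Op 7: best P0=- P1=- P2=NH2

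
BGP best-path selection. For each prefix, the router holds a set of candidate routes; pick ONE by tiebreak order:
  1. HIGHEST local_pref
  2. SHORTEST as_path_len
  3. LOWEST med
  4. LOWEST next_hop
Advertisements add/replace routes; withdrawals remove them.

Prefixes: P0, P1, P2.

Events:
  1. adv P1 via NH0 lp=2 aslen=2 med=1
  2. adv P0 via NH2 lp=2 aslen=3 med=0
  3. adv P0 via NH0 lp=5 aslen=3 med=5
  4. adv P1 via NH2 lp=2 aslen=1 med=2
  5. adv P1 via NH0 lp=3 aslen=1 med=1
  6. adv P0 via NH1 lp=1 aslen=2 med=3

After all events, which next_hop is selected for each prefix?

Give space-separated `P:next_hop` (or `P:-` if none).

Op 1: best P0=- P1=NH0 P2=-
Op 2: best P0=NH2 P1=NH0 P2=-
Op 3: best P0=NH0 P1=NH0 P2=-
Op 4: best P0=NH0 P1=NH2 P2=-
Op 5: best P0=NH0 P1=NH0 P2=-
Op 6: best P0=NH0 P1=NH0 P2=-

Answer: P0:NH0 P1:NH0 P2:-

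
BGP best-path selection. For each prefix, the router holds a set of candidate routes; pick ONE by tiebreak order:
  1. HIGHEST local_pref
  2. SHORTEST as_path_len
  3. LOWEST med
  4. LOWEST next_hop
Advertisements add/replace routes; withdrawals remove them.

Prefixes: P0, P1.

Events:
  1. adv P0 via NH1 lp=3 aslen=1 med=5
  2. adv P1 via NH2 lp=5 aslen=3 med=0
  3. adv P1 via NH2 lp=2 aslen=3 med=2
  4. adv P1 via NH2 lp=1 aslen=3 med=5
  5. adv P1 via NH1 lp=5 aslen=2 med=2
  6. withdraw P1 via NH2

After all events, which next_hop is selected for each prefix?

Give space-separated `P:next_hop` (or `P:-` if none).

Answer: P0:NH1 P1:NH1

Derivation:
Op 1: best P0=NH1 P1=-
Op 2: best P0=NH1 P1=NH2
Op 3: best P0=NH1 P1=NH2
Op 4: best P0=NH1 P1=NH2
Op 5: best P0=NH1 P1=NH1
Op 6: best P0=NH1 P1=NH1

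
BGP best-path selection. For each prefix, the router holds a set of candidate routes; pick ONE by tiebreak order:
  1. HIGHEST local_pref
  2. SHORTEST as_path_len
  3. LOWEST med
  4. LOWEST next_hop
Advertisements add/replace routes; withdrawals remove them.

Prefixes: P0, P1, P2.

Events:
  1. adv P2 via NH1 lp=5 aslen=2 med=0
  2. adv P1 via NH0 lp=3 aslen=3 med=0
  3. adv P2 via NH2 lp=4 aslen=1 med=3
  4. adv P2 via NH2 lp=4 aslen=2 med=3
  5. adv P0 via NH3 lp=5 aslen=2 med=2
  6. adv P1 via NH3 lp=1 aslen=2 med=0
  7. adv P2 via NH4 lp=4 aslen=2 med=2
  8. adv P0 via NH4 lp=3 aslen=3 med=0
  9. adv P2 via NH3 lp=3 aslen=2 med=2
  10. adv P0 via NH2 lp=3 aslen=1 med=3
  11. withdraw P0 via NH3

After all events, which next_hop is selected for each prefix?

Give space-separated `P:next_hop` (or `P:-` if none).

Answer: P0:NH2 P1:NH0 P2:NH1

Derivation:
Op 1: best P0=- P1=- P2=NH1
Op 2: best P0=- P1=NH0 P2=NH1
Op 3: best P0=- P1=NH0 P2=NH1
Op 4: best P0=- P1=NH0 P2=NH1
Op 5: best P0=NH3 P1=NH0 P2=NH1
Op 6: best P0=NH3 P1=NH0 P2=NH1
Op 7: best P0=NH3 P1=NH0 P2=NH1
Op 8: best P0=NH3 P1=NH0 P2=NH1
Op 9: best P0=NH3 P1=NH0 P2=NH1
Op 10: best P0=NH3 P1=NH0 P2=NH1
Op 11: best P0=NH2 P1=NH0 P2=NH1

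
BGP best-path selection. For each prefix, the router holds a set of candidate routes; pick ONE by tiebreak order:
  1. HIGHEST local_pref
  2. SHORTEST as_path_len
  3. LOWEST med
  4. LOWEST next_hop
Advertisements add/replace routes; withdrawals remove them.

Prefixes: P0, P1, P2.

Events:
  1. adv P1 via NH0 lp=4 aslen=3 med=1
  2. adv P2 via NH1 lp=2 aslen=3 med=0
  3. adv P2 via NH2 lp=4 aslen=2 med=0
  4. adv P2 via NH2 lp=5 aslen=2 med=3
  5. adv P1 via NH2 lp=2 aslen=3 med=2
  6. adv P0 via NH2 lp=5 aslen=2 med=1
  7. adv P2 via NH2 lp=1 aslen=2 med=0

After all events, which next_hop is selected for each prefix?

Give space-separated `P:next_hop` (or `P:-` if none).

Answer: P0:NH2 P1:NH0 P2:NH1

Derivation:
Op 1: best P0=- P1=NH0 P2=-
Op 2: best P0=- P1=NH0 P2=NH1
Op 3: best P0=- P1=NH0 P2=NH2
Op 4: best P0=- P1=NH0 P2=NH2
Op 5: best P0=- P1=NH0 P2=NH2
Op 6: best P0=NH2 P1=NH0 P2=NH2
Op 7: best P0=NH2 P1=NH0 P2=NH1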